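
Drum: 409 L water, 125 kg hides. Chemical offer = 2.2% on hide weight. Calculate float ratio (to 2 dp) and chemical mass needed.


Float ratio = 409 / 125 = 3.27
Chemical = 125 x 2.2 / 100 = 2.75 kg


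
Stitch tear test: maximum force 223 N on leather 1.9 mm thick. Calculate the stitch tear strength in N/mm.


117.4 N/mm

Stitch tear strength = force / thickness
STS = 223 / 1.9 = 117.4 N/mm


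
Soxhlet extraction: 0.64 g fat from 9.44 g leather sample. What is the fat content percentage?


Fat content = 0.64 / 9.44 x 100
Fat = 6.8%


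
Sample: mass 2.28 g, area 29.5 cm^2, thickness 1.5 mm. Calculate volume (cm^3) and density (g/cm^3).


Thickness in cm = 1.5 / 10 = 0.15 cm
Volume = 29.5 x 0.15 = 4.425 cm^3
Density = 2.28 / 4.425 = 0.515 g/cm^3


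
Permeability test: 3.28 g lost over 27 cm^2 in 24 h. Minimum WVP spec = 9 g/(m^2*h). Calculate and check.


WVP = 50.62 g/(m^2*h)
Meets specification: Yes

WVP = 3.28 / (27 x 24) x 10000 = 50.62 g/(m^2*h)
Minimum: 9 g/(m^2*h)
Meets spec: Yes


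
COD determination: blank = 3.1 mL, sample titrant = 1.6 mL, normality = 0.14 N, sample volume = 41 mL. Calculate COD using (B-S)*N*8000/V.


41.0 mg/L


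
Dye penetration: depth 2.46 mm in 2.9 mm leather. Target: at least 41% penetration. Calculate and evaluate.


Penetration = 2.46 / 2.9 x 100 = 84.8%
Target: 41%
Meets target: Yes


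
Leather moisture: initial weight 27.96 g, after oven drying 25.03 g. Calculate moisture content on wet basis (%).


10.5%


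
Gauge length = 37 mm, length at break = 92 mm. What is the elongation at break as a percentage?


Extension = 92 - 37 = 55 mm
Elongation = 55 / 37 x 100 = 148.6%


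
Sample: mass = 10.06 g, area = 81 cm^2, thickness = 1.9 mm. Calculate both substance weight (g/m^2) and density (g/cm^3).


SW = 10.06 / 81 x 10000 = 1242.0 g/m^2
Volume = 81 x 1.9 / 10 = 15.39 cm^3
Density = 10.06 / 15.39 = 0.654 g/cm^3


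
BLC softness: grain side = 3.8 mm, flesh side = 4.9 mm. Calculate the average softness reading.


Average = (3.8 + 4.9) / 2
Average = 4.35 mm


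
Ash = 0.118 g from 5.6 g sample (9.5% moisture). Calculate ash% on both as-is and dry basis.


As-is ash% = 0.118 / 5.6 x 100 = 2.11%
Dry mass = 5.6 x (100 - 9.5) / 100 = 5.068 g
Dry-basis ash% = 0.118 / 5.068 x 100 = 2.33%


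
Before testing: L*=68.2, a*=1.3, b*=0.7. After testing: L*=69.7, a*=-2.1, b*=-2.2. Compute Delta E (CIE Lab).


dL = 69.7 - 68.2 = 1.5
da = -2.1 - 1.3 = -3.4
db = -2.2 - 0.7 = -2.9
dE = sqrt((1.5)^2 + (-3.4)^2 + (-2.9)^2) = 4.71


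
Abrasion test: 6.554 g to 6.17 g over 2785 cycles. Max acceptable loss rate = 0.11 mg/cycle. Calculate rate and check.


Rate = 0.138 mg/cycle
Passes: No

Loss = 6.554 - 6.17 = 0.384 g
Rate = 0.384 g / 2785 cycles x 1000 = 0.138 mg/cycle
Max = 0.11 mg/cycle
Passes: No


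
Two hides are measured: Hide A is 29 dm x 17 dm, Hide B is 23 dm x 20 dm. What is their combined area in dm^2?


Hide A area = 29 x 17 = 493 dm^2
Hide B area = 23 x 20 = 460 dm^2
Total = 493 + 460 = 953 dm^2


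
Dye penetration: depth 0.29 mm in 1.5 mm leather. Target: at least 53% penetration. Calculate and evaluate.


Penetration = 19.3%
Meets target: No


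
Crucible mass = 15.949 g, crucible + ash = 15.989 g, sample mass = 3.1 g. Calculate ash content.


Ash mass = 15.989 - 15.949 = 0.040 g
Ash% = 0.040 / 3.1 x 100 = 1.29%


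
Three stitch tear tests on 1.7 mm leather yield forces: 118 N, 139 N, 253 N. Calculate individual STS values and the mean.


STS1 = 118 / 1.7 = 69.4 N/mm
STS2 = 139 / 1.7 = 81.8 N/mm
STS3 = 253 / 1.7 = 148.8 N/mm
Mean = (69.4 + 81.8 + 148.8) / 3 = 100.0 N/mm


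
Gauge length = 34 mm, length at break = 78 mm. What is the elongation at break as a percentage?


129.4%

Extension = 78 - 34 = 44 mm
Elongation = 44 / 34 x 100 = 129.4%


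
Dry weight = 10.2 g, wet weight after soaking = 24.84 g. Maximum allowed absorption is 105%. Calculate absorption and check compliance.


Absorption = 143.5%
Compliant: No

WA = (24.84 - 10.2) / 10.2 x 100 = 143.5%
Maximum allowed: 105%
Compliant: No


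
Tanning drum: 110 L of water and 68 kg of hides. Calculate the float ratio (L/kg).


1.6


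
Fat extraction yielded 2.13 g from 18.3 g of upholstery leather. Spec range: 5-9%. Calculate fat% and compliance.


Fat% = 2.13 / 18.3 x 100 = 11.6%
Spec range: 5-9%
Compliant: No


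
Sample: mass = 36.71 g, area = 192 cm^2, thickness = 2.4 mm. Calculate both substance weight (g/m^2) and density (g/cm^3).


SW = 36.71 / 192 x 10000 = 1912.0 g/m^2
Volume = 192 x 2.4 / 10 = 46.08 cm^3
Density = 36.71 / 46.08 = 0.797 g/cm^3


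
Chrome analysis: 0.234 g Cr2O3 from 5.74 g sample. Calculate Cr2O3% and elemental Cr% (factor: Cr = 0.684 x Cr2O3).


Cr2O3 = 4.08%
Cr = 2.79%


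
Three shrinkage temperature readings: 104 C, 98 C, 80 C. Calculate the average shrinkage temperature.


94.0 C


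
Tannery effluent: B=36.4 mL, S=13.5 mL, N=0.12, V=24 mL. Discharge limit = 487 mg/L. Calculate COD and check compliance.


COD = 916.0 mg/L
Compliant: No


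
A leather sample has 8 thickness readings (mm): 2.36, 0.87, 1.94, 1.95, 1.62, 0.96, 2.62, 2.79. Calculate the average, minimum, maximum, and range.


Sum = 15.11
Average = 15.11 / 8 = 1.89 mm
Minimum = 0.87 mm
Maximum = 2.79 mm
Range = 2.79 - 0.87 = 1.92 mm


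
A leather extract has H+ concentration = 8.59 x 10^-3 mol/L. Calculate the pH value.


pH = -log10[H+]
pH = -log10(8.59 x 10^-3) = 2.07


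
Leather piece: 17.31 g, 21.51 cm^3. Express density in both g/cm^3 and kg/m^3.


Density = 17.31 / 21.51 = 0.805 g/cm^3
Convert: 0.805 x 1000 = 805 kg/m^3


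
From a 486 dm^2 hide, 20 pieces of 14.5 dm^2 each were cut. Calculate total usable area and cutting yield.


Usable area = 290.0 dm^2
Yield = 59.7%


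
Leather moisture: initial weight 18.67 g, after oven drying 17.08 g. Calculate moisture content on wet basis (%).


8.5%

Moisture = 18.67 - 17.08 = 1.59 g
MC = 1.59 / 18.67 x 100 = 8.5%


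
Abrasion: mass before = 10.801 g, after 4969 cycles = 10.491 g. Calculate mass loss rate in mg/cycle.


0.062 mg/cycle


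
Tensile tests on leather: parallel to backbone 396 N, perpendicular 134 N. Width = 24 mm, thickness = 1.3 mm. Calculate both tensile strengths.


Area = 24 x 1.3 = 31.2 mm^2
TS (parallel) = 396 / 31.2 = 12.69 N/mm^2
TS (perpendicular) = 134 / 31.2 = 4.29 N/mm^2


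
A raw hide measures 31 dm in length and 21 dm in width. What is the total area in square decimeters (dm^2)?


651 dm^2

Area = length x width
Area = 31 x 21 = 651 dm^2


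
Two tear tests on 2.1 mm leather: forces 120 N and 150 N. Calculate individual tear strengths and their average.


Tear 1 = 120 / 2.1 = 57.1 N/mm
Tear 2 = 150 / 2.1 = 71.4 N/mm
Average = (57.1 + 71.4) / 2 = 64.3 N/mm


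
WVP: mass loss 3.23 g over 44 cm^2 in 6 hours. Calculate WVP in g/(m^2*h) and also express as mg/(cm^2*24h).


WVP = 122.35 g/(m^2*h)
Daily rate = 293.64 mg/(cm^2*24h)

WVP = 3.23 / (44 x 6) x 10000 = 122.35 g/(m^2*h)
Mass loss in mg = 3.23 x 1000 = 3230 mg
Per cm^2 per 24h in mg: 3230 x 24 / (44 x 6) = 77520 / 264 = 293.64 mg/(cm^2*24h)


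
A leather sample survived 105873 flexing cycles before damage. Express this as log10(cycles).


log10(105873) = 5.02


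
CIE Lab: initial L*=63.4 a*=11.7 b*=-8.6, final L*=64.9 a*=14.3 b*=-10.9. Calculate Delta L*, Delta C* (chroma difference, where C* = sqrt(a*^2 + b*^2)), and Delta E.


Delta L* = 1.5
Delta C* = 3.46
Delta E = 3.78

Delta L* = 64.9 - 63.4 = 1.5
C1* = sqrt((11.7)^2 + (-8.6)^2) = 14.521
C2* = sqrt((14.3)^2 + (-10.9)^2) = 17.981
Delta C* = 17.981 - 14.521 = 3.46
Delta E = sqrt((1.5)^2 + (2.6)^2 + (-2.3)^2) = 3.78


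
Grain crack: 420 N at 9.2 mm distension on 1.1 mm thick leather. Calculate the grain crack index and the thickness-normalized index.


Crack index = 45.7 N/mm
Normalized index = 41.5 N/mm per mm

Crack index = 420 / 9.2 = 45.7 N/mm
Normalized = 45.7 / 1.1 = 41.5 N/mm per mm


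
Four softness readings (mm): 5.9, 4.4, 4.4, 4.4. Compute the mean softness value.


4.78 mm

Sum = 5.9 + 4.4 + 4.4 + 4.4
Mean = 19.1 / 4 = 4.78 mm


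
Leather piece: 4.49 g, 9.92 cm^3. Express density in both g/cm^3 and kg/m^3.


0.453 g/cm^3
453 kg/m^3


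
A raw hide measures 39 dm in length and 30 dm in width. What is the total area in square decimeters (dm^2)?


Area = length x width
Area = 39 x 30 = 1170 dm^2


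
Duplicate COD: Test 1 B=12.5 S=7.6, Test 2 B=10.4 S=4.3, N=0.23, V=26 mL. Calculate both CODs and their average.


COD1 = 346.8 mg/L
COD2 = 431.7 mg/L
Average = 389.3 mg/L

COD1 = (12.5 - 7.6) x 0.23 x 8000 / 26 = 346.8 mg/L
COD2 = (10.4 - 4.3) x 0.23 x 8000 / 26 = 431.7 mg/L
Average = (346.8 + 431.7) / 2 = 389.3 mg/L


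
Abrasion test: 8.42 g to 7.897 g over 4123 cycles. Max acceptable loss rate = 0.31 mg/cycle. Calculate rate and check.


Rate = 0.127 mg/cycle
Passes: Yes


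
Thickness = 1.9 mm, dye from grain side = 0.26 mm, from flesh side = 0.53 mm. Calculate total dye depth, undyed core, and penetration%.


Total dyed = 0.26 + 0.53 = 0.79 mm
Undyed core = 1.9 - 0.79 = 1.11 mm
Penetration = 0.79 / 1.9 x 100 = 41.6%


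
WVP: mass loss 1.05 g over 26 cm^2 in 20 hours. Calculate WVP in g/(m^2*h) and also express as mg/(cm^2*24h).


WVP = 1.05 / (26 x 20) x 10000 = 20.19 g/(m^2*h)
Mass loss in mg = 1.05 x 1000 = 1050 mg
Per cm^2 per 24h in mg: 1050 x 24 / (26 x 20) = 25200 / 520 = 48.46 mg/(cm^2*24h)


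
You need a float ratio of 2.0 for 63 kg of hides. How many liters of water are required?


Water = hide weight x target ratio
Water = 63 x 2.0 = 126.0 L


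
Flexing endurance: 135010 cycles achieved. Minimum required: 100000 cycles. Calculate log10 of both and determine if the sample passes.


log10(135010) = 5.13
log10(100000) = 5.00
Passes: Yes


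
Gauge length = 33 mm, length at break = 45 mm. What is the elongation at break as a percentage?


36.4%

Extension = 45 - 33 = 12 mm
Elongation = 12 / 33 x 100 = 36.4%


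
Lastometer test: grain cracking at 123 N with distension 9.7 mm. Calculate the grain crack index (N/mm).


12.7 N/mm

Grain crack index = force / distension
Index = 123 / 9.7 = 12.7 N/mm


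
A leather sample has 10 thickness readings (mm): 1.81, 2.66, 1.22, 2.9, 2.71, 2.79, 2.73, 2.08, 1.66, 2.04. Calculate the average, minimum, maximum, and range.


Average = 2.26 mm
Min = 1.22 mm
Max = 2.9 mm
Range = 1.68 mm

Sum = 22.60
Average = 22.60 / 10 = 2.26 mm
Minimum = 1.22 mm
Maximum = 2.9 mm
Range = 2.9 - 1.22 = 1.68 mm


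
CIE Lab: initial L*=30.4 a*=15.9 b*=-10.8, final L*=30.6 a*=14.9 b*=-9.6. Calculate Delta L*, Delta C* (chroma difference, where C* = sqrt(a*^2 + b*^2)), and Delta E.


Delta L* = 30.6 - 30.4 = 0.2
C1* = sqrt((15.9)^2 + (-10.8)^2) = 19.221
C2* = sqrt((14.9)^2 + (-9.6)^2) = 17.725
Delta C* = 17.725 - 19.221 = -1.50
Delta E = sqrt((0.2)^2 + (-1.0)^2 + (1.2)^2) = 1.57


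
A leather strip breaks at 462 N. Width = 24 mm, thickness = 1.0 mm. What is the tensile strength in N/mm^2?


Cross-sectional area = 24 x 1.0 = 24.0 mm^2
Tensile strength = 462 / 24.0 = 19.25 N/mm^2


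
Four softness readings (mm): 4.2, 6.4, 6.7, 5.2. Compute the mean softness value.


5.63 mm

Sum = 4.2 + 6.4 + 6.7 + 5.2
Mean = 22.5 / 4 = 5.63 mm


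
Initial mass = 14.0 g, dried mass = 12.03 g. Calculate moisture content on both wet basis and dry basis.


Moisture lost = 14.0 - 12.03 = 1.97 g
Wet basis MC = 1.97 / 14.0 x 100 = 14.1%
Dry basis MC = 1.97 / 12.03 x 100 = 16.4%


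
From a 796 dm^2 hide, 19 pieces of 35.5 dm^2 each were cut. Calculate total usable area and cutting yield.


Usable area = 674.5 dm^2
Yield = 84.7%

Total usable = 19 x 35.5 = 674.5 dm^2
Yield = 674.5 / 796 x 100 = 84.7%


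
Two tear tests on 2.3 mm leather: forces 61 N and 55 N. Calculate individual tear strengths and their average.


Tear 1 = 61 / 2.3 = 26.5 N/mm
Tear 2 = 55 / 2.3 = 23.9 N/mm
Average = (26.5 + 23.9) / 2 = 25.2 N/mm


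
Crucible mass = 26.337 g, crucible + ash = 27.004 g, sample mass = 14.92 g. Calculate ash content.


Ash mass = 27.004 - 26.337 = 0.667 g
Ash% = 0.667 / 14.92 x 100 = 4.47%


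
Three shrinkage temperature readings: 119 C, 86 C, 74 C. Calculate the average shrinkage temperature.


93.0 C


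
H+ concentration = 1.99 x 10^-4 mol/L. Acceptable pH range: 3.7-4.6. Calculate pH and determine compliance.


pH = 3.70
Compliant: Yes

pH = -log10(1.99 x 10^-4) = 3.70
Range: 3.7 to 4.6
Compliant: Yes


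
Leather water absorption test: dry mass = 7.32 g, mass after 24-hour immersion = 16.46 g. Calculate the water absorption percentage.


124.9%


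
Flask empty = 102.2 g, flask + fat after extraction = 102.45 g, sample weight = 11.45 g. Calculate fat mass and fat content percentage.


Fat mass = 102.45 - 102.2 = 0.25 g
Fat% = 0.25 / 11.45 x 100 = 2.2%


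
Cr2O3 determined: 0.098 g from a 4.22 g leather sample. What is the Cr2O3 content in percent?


2.32%

Cr2O3% = 0.098 / 4.22 x 100
Cr2O3% = 2.32%


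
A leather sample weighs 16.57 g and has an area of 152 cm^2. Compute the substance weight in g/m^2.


1090.1 g/m^2

Substance weight = mass / area x 10000
SW = 16.57 / 152 x 10000
SW = 1090.1 g/m^2


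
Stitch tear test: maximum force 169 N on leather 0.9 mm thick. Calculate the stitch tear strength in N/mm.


Stitch tear strength = force / thickness
STS = 169 / 0.9 = 187.8 N/mm


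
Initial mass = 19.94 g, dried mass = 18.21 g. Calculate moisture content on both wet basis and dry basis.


Wet basis = 8.7%
Dry basis = 9.5%

Moisture lost = 19.94 - 18.21 = 1.73 g
Wet basis MC = 1.73 / 19.94 x 100 = 8.7%
Dry basis MC = 1.73 / 18.21 x 100 = 9.5%


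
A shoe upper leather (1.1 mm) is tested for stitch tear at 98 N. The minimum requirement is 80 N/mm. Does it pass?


STS = 89.1 N/mm
Passes: Yes

STS = 98 / 1.1 = 89.1 N/mm
Minimum required: 80 N/mm
Passes: Yes


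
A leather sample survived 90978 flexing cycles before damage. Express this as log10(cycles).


4.96

log10(90978) = 4.96


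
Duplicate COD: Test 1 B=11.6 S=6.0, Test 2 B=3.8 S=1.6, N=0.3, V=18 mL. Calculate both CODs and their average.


COD1 = (11.6 - 6.0) x 0.3 x 8000 / 18 = 746.7 mg/L
COD2 = (3.8 - 1.6) x 0.3 x 8000 / 18 = 293.3 mg/L
Average = (746.7 + 293.3) / 2 = 520.0 mg/L


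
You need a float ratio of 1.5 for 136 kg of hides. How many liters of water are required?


Water = hide weight x target ratio
Water = 136 x 1.5 = 204.0 L


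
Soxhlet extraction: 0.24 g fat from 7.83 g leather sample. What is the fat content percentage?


3.1%


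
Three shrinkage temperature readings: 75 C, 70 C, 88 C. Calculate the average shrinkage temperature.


Average = (75 + 70 + 88) / 3
Average = 233 / 3 = 77.7 C


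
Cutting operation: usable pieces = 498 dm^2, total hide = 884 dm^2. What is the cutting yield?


56.3%

Yield = usable / total x 100
Yield = 498 / 884 x 100 = 56.3%


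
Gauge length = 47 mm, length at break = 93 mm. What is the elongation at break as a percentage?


Extension = 93 - 47 = 46 mm
Elongation = 46 / 47 x 100 = 97.9%


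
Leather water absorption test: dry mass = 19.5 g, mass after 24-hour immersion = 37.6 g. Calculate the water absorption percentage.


Water absorbed = 37.6 - 19.5 = 18.10 g
WA% = 18.10 / 19.5 x 100 = 92.8%


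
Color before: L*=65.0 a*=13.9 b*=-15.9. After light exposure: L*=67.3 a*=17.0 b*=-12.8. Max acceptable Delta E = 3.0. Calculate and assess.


dL = 2.3, da = 3.1, db = 3.1
dE = sqrt((2.3)^2 + (3.1)^2 + (3.1)^2) = 4.95
Max = 3.0
Passes: No


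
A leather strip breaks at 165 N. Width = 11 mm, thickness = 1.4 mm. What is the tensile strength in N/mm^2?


10.71 N/mm^2

Cross-sectional area = 11 x 1.4 = 15.4 mm^2
Tensile strength = 165 / 15.4 = 10.71 N/mm^2


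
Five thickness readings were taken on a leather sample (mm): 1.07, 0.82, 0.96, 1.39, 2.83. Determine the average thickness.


Sum = 1.07 + 0.82 + 0.96 + 1.39 + 2.83 = 7.07
Average = 7.07 / 5 = 1.41 mm


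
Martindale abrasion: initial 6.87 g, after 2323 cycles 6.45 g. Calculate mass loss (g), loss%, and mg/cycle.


Mass loss = 0.420 g
Loss = 6.11%
Rate = 0.181 mg/cycle


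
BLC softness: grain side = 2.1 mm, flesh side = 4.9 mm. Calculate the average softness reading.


3.50 mm


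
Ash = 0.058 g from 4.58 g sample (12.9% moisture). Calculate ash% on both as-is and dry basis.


As-is ash% = 0.058 / 4.58 x 100 = 1.27%
Dry mass = 4.58 x (100 - 12.9) / 100 = 3.98918 g
Dry-basis ash% = 0.058 / 3.98918 x 100 = 1.45%


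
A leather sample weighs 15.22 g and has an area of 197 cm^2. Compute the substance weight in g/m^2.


Substance weight = mass / area x 10000
SW = 15.22 / 197 x 10000
SW = 772.6 g/m^2


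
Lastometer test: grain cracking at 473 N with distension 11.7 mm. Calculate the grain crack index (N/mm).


40.4 N/mm

Grain crack index = force / distension
Index = 473 / 11.7 = 40.4 N/mm


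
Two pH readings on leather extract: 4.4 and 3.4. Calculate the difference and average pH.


Difference = 1.0
Average pH = 3.90


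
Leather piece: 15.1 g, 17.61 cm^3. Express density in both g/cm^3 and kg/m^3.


Density = 15.1 / 17.61 = 0.857 g/cm^3
Convert: 0.857 x 1000 = 857 kg/m^3


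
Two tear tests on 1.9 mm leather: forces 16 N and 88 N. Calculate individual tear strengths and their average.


Tear 1 = 8.4 N/mm
Tear 2 = 46.3 N/mm
Average = 27.4 N/mm

Tear 1 = 16 / 1.9 = 8.4 N/mm
Tear 2 = 88 / 1.9 = 46.3 N/mm
Average = (8.4 + 46.3) / 2 = 27.4 N/mm


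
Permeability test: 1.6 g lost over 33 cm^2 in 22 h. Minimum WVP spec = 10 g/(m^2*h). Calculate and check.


WVP = 22.04 g/(m^2*h)
Meets specification: Yes


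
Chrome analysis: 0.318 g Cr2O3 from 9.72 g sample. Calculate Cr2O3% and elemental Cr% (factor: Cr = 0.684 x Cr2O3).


Cr2O3 = 3.27%
Cr = 2.24%

Cr2O3% = 0.318 / 9.72 x 100 = 3.27%
Cr% = 3.27 x 0.684 = 2.24%


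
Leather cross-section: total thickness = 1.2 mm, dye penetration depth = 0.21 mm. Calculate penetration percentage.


Penetration% = 0.21 / 1.2 x 100
Penetration = 17.5%


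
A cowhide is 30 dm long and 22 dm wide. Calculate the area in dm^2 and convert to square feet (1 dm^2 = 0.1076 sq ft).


660 dm^2
71.02 sq ft


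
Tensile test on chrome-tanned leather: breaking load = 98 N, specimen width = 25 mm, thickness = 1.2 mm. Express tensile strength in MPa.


3.27 MPa

Cross-section = 25 x 1.2 = 30.0 mm^2
TS = 98 / 30.0 = 3.27 MPa
(1 N/mm^2 = 1 MPa)


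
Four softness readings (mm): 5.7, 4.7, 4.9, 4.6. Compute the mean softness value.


4.98 mm


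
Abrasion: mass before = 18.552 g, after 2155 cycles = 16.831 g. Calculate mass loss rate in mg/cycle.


0.799 mg/cycle


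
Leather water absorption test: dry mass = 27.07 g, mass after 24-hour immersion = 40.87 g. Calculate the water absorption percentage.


51.0%


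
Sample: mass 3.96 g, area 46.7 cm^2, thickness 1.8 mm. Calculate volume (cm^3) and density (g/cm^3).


Volume = 8.406 cm^3
Density = 0.471 g/cm^3


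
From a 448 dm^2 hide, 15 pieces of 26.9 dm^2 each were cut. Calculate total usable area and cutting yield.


Total usable = 15 x 26.9 = 403.5 dm^2
Yield = 403.5 / 448 x 100 = 90.1%


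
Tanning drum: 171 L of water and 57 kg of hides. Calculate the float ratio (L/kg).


Float ratio = water / hide weight
Ratio = 171 / 57 = 3.0


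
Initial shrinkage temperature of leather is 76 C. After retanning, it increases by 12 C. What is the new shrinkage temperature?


88 C


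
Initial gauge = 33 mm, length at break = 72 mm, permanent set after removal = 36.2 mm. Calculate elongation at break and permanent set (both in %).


Elongation at break = (72 - 33) / 33 x 100 = 118.2%
Permanent set = (36.2 - 33) / 33 x 100 = 9.7%


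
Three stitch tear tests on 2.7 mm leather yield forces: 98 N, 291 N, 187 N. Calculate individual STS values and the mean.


STS1 = 98 / 2.7 = 36.3 N/mm
STS2 = 291 / 2.7 = 107.8 N/mm
STS3 = 187 / 2.7 = 69.3 N/mm
Mean = (36.3 + 107.8 + 69.3) / 3 = 71.1 N/mm


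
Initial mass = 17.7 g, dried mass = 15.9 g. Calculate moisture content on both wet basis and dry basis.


Wet basis = 10.2%
Dry basis = 11.3%

Moisture lost = 17.7 - 15.9 = 1.80 g
Wet basis MC = 1.80 / 17.7 x 100 = 10.2%
Dry basis MC = 1.80 / 15.9 x 100 = 11.3%


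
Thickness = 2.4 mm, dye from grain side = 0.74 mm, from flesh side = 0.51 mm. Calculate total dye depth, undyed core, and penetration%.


Total dyed = 0.74 + 0.51 = 1.25 mm
Undyed core = 2.4 - 1.25 = 1.15 mm
Penetration = 1.25 / 2.4 x 100 = 52.1%


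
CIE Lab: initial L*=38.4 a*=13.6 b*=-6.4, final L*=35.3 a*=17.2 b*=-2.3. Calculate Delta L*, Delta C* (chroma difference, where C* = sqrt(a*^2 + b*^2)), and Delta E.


Delta L* = 35.3 - 38.4 = -3.1
C1* = sqrt((13.6)^2 + (-6.4)^2) = 15.031
C2* = sqrt((17.2)^2 + (-2.3)^2) = 17.353
Delta C* = 17.353 - 15.031 = 2.32
Delta E = sqrt((-3.1)^2 + (3.6)^2 + (4.1)^2) = 6.28


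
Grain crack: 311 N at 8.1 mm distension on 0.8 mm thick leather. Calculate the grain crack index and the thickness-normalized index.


Crack index = 38.4 N/mm
Normalized index = 48.0 N/mm per mm


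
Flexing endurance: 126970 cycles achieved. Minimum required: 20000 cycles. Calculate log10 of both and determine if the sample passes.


Achieved: log10 = 5.10
Required: log10 = 4.30
Passes: Yes


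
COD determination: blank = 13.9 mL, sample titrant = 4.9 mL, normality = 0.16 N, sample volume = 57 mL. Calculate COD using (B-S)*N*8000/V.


202.1 mg/L

COD = (13.9 - 4.9) x 0.16 x 8000 / 57
COD = 9.0 x 0.16 x 8000 / 57
COD = 202.1 mg/L


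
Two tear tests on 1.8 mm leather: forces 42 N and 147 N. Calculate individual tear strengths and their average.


Tear 1 = 42 / 1.8 = 23.3 N/mm
Tear 2 = 147 / 1.8 = 81.7 N/mm
Average = (23.3 + 81.7) / 2 = 52.5 N/mm


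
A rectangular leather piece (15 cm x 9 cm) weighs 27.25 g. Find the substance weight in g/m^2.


2018.5 g/m^2


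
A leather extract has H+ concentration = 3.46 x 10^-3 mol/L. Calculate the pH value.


pH = 2.46

pH = -log10[H+]
pH = -log10(3.46 x 10^-3) = 2.46


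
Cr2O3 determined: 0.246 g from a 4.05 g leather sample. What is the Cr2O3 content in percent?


6.07%

Cr2O3% = 0.246 / 4.05 x 100
Cr2O3% = 6.07%


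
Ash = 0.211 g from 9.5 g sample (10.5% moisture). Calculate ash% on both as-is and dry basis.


As-is ash% = 0.211 / 9.5 x 100 = 2.22%
Dry mass = 9.5 x (100 - 10.5) / 100 = 8.5025 g
Dry-basis ash% = 0.211 / 8.5025 x 100 = 2.48%


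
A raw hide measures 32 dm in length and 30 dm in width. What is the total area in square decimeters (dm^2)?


960 dm^2

Area = length x width
Area = 32 x 30 = 960 dm^2


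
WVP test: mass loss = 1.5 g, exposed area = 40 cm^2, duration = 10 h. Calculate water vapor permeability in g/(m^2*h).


37.50 g/(m^2*h)


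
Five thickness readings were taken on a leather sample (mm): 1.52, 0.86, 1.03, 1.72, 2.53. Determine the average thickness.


Sum = 1.52 + 0.86 + 1.03 + 1.72 + 2.53 = 7.66
Average = 7.66 / 5 = 1.53 mm


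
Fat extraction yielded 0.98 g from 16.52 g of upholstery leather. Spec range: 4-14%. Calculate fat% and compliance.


Fat% = 0.98 / 16.52 x 100 = 5.9%
Spec range: 4-14%
Compliant: Yes


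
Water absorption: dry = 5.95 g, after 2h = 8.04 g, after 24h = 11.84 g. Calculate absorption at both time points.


2h absorption = 35.1%
24h absorption = 99.0%

WA (2h) = (8.04 - 5.95) / 5.95 x 100 = 35.1%
WA (24h) = (11.84 - 5.95) / 5.95 x 100 = 99.0%


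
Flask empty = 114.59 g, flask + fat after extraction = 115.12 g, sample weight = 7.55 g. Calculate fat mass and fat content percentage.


Fat mass = 0.53 g
Fat content = 7.0%

Fat mass = 115.12 - 114.59 = 0.53 g
Fat% = 0.53 / 7.55 x 100 = 7.0%


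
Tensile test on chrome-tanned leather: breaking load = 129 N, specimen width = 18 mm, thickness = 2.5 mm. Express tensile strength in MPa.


Cross-section = 18 x 2.5 = 45.0 mm^2
TS = 129 / 45.0 = 2.87 MPa
(1 N/mm^2 = 1 MPa)


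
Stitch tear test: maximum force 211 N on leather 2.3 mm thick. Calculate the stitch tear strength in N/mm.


91.7 N/mm


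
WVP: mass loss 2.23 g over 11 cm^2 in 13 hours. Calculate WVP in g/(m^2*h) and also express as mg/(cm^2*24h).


WVP = 2.23 / (11 x 13) x 10000 = 155.94 g/(m^2*h)
Mass loss in mg = 2.23 x 1000 = 2230 mg
Per cm^2 per 24h in mg: 2230 x 24 / (11 x 13) = 53520 / 143 = 374.27 mg/(cm^2*24h)


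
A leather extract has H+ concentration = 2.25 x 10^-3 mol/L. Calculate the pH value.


pH = -log10[H+]
pH = -log10(2.25 x 10^-3) = 2.65


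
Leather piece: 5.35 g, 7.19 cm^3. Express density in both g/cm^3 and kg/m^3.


0.744 g/cm^3
744 kg/m^3

Density = 5.35 / 7.19 = 0.744 g/cm^3
Convert: 0.744 x 1000 = 744 kg/m^3


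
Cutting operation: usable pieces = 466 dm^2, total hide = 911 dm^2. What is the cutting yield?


Yield = usable / total x 100
Yield = 466 / 911 x 100 = 51.2%


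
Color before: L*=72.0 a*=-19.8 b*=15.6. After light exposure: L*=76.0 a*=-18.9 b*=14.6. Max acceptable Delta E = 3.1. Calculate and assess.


dL = 4.0, da = 0.9, db = -1.0
dE = sqrt((4.0)^2 + (0.9)^2 + (-1.0)^2) = 4.22
Max = 3.1
Passes: No


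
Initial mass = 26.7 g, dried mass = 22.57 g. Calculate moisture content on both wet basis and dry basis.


Moisture lost = 26.7 - 22.57 = 4.13 g
Wet basis MC = 4.13 / 26.7 x 100 = 15.5%
Dry basis MC = 4.13 / 22.57 x 100 = 18.3%


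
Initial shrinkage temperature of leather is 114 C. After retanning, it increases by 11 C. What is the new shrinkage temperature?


New Ts = 114 + 11 = 125 C


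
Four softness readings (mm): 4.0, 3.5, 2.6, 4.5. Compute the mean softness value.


3.65 mm


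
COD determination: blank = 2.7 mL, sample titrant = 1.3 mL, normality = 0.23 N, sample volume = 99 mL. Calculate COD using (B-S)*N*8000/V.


COD = (2.7 - 1.3) x 0.23 x 8000 / 99
COD = 1.4 x 0.23 x 8000 / 99
COD = 26.0 mg/L


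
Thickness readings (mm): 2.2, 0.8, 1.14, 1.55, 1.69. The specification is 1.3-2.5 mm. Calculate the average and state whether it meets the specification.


Average = 1.48 mm
Within specification: Yes


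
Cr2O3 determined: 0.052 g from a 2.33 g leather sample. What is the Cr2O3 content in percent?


Cr2O3% = 0.052 / 2.33 x 100
Cr2O3% = 2.23%


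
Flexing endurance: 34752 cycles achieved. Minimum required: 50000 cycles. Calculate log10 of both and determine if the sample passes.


log10(34752) = 4.54
log10(50000) = 4.70
Passes: No


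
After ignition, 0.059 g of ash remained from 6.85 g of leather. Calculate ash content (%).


Ash% = 0.059 / 6.85 x 100
Ash% = 0.86%


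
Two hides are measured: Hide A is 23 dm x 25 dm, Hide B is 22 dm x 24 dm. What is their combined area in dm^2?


Hide A area = 23 x 25 = 575 dm^2
Hide B area = 22 x 24 = 528 dm^2
Total = 575 + 528 = 1103 dm^2


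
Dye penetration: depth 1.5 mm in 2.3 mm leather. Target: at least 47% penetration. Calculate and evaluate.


Penetration = 1.5 / 2.3 x 100 = 65.2%
Target: 47%
Meets target: Yes


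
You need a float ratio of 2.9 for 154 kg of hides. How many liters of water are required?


Water = hide weight x target ratio
Water = 154 x 2.9 = 446.6 L


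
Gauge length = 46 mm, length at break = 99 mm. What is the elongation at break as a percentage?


115.2%

Extension = 99 - 46 = 53 mm
Elongation = 53 / 46 x 100 = 115.2%


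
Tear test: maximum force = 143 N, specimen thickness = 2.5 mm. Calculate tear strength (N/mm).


Tear strength = force / thickness
Tear = 143 / 2.5 = 57.2 N/mm


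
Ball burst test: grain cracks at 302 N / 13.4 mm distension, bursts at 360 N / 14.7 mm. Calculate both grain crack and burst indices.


Crack index = 22.5 N/mm
Burst index = 24.5 N/mm


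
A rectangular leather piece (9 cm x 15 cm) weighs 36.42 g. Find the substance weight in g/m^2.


Area = 9 x 15 = 135 cm^2
SW = 36.42 / 135 x 10000 = 2697.8 g/m^2


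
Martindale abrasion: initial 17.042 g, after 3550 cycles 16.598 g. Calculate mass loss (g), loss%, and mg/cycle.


Mass loss = 0.444 g
Loss = 2.61%
Rate = 0.125 mg/cycle

Loss = 17.042 - 16.598 = 0.444 g
Loss% = 0.444 / 17.042 x 100 = 2.61%
Rate = 0.444 / 3550 x 1000 = 0.125 mg/cycle


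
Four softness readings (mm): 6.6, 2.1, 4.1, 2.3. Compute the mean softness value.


Sum = 6.6 + 2.1 + 4.1 + 2.3
Mean = 15.1 / 4 = 3.78 mm


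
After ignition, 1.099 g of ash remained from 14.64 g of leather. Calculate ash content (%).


7.51%


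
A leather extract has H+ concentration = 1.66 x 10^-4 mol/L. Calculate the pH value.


pH = -log10[H+]
pH = -log10(1.66 x 10^-4) = 3.78


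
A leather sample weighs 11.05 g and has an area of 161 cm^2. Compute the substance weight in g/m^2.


Substance weight = mass / area x 10000
SW = 11.05 / 161 x 10000
SW = 686.3 g/m^2


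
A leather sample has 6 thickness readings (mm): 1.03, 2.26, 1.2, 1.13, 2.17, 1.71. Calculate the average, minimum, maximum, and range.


Sum = 9.50
Average = 9.50 / 6 = 1.58 mm
Minimum = 1.03 mm
Maximum = 2.26 mm
Range = 2.26 - 1.03 = 1.23 mm


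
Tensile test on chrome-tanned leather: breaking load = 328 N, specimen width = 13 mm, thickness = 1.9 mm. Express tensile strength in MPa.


13.28 MPa


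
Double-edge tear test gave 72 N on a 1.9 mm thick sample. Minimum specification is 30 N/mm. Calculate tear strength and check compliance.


Tear strength = 72 / 1.9 = 37.9 N/mm
Required minimum = 30 N/mm
Compliant: Yes


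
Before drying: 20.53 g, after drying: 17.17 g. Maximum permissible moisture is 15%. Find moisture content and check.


MC = (20.53 - 17.17) / 20.53 x 100 = 16.4%
Maximum: 15%
Acceptable: No


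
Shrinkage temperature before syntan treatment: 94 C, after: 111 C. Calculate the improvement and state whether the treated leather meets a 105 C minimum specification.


Improvement = 17 C
Meets 105 C spec: Yes


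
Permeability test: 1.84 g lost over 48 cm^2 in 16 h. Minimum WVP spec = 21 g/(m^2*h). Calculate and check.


WVP = 1.84 / (48 x 16) x 10000 = 23.96 g/(m^2*h)
Minimum: 21 g/(m^2*h)
Meets spec: Yes


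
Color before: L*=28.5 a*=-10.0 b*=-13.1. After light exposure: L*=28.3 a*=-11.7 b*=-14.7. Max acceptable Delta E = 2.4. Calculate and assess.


Delta E = 2.34
Passes: Yes

dL = -0.2, da = -1.7, db = -1.6
dE = sqrt((-0.2)^2 + (-1.7)^2 + (-1.6)^2) = 2.34
Max = 2.4
Passes: Yes


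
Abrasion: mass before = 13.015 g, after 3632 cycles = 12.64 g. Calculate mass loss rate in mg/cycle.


0.103 mg/cycle


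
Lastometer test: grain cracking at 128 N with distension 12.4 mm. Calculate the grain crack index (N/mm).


Grain crack index = force / distension
Index = 128 / 12.4 = 10.3 N/mm


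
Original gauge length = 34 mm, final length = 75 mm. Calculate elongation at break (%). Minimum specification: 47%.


Elongation = 120.6%
Meets spec: Yes


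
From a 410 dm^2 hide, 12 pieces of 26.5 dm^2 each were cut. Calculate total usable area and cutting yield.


Total usable = 12 x 26.5 = 318.0 dm^2
Yield = 318.0 / 410 x 100 = 77.6%


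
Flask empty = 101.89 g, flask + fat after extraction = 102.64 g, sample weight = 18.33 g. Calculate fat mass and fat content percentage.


Fat mass = 102.64 - 101.89 = 0.75 g
Fat% = 0.75 / 18.33 x 100 = 4.1%


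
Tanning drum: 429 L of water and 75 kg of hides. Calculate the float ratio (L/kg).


Float ratio = water / hide weight
Ratio = 429 / 75 = 5.7


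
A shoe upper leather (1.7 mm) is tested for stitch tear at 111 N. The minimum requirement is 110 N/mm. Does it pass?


STS = 65.3 N/mm
Passes: No

STS = 111 / 1.7 = 65.3 N/mm
Minimum required: 110 N/mm
Passes: No


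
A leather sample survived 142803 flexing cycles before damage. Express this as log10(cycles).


log10(142803) = 5.15


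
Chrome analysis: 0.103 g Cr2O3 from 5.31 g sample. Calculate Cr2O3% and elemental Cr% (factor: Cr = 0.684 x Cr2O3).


Cr2O3 = 1.94%
Cr = 1.33%

Cr2O3% = 0.103 / 5.31 x 100 = 1.94%
Cr% = 1.94 x 0.684 = 1.33%


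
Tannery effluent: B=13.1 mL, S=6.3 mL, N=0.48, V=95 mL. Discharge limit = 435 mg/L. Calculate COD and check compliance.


COD = 274.9 mg/L
Compliant: Yes

COD = (13.1 - 6.3) x 0.48 x 8000 / 95 = 274.9 mg/L
Limit: 435 mg/L
Compliant: Yes


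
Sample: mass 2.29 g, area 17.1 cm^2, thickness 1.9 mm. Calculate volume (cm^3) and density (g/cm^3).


Thickness in cm = 1.9 / 10 = 0.19 cm
Volume = 17.1 x 0.19 = 3.249 cm^3
Density = 2.29 / 3.249 = 0.705 g/cm^3


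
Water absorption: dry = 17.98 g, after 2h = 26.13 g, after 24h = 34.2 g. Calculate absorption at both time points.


2h absorption = 45.3%
24h absorption = 90.2%


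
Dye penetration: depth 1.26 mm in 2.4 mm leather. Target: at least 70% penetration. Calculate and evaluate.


Penetration = 52.5%
Meets target: No

Penetration = 1.26 / 2.4 x 100 = 52.5%
Target: 70%
Meets target: No


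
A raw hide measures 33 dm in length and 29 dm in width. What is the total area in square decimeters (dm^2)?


Area = length x width
Area = 33 x 29 = 957 dm^2


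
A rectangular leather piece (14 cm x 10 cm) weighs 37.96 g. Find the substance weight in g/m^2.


2711.4 g/m^2

Area = 14 x 10 = 140 cm^2
SW = 37.96 / 140 x 10000 = 2711.4 g/m^2


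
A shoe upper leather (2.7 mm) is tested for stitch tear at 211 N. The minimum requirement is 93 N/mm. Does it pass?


STS = 78.1 N/mm
Passes: No

STS = 211 / 2.7 = 78.1 N/mm
Minimum required: 93 N/mm
Passes: No


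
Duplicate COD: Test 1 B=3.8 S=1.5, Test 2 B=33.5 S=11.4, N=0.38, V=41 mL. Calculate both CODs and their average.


COD1 = 170.5 mg/L
COD2 = 1638.6 mg/L
Average = 904.6 mg/L


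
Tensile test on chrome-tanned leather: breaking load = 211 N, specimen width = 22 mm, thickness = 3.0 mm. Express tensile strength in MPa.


Cross-section = 22 x 3.0 = 66.0 mm^2
TS = 211 / 66.0 = 3.20 MPa
(1 N/mm^2 = 1 MPa)


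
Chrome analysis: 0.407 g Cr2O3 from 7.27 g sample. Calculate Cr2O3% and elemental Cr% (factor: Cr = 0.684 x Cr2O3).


Cr2O3 = 5.60%
Cr = 3.83%

Cr2O3% = 0.407 / 7.27 x 100 = 5.60%
Cr% = 5.60 x 0.684 = 3.83%


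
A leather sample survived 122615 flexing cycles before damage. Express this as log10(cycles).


log10(122615) = 5.09


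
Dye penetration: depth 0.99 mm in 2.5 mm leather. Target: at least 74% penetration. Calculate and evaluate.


Penetration = 39.6%
Meets target: No

Penetration = 0.99 / 2.5 x 100 = 39.6%
Target: 74%
Meets target: No


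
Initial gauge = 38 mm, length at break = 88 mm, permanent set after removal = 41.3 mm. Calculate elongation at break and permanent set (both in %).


Elongation at break = 131.6%
Permanent set = 8.7%


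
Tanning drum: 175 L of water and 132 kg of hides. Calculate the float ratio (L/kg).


Float ratio = water / hide weight
Ratio = 175 / 132 = 1.3


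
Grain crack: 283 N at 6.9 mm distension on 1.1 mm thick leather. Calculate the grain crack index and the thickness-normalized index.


Crack index = 41.0 N/mm
Normalized index = 37.3 N/mm per mm


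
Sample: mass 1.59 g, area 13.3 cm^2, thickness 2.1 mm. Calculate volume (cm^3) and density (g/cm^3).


Thickness in cm = 2.1 / 10 = 0.21 cm
Volume = 13.3 x 0.21 = 2.793 cm^3
Density = 1.59 / 2.793 = 0.569 g/cm^3


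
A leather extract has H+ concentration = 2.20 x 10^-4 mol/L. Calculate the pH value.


pH = 3.66


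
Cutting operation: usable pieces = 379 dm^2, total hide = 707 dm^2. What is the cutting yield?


Yield = usable / total x 100
Yield = 379 / 707 x 100 = 53.6%


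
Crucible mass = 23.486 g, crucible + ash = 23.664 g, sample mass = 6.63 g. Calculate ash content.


Ash mass = 0.178 g
Ash content = 2.68%


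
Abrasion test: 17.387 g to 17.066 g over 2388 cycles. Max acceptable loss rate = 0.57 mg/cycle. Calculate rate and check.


Rate = 0.134 mg/cycle
Passes: Yes


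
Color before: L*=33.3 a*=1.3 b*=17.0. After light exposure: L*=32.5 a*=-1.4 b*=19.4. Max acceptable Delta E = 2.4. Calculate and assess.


dL = -0.8, da = -2.7, db = 2.4
dE = sqrt((-0.8)^2 + (-2.7)^2 + (2.4)^2) = 3.70
Max = 2.4
Passes: No


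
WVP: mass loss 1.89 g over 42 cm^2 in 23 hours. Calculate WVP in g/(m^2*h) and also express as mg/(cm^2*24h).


WVP = 1.89 / (42 x 23) x 10000 = 19.57 g/(m^2*h)
Mass loss in mg = 1.89 x 1000 = 1890 mg
Per cm^2 per 24h in mg: 1890 x 24 / (42 x 23) = 45360 / 966 = 46.96 mg/(cm^2*24h)


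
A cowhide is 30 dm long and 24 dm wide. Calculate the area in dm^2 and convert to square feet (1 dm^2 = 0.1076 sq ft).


720 dm^2
77.47 sq ft


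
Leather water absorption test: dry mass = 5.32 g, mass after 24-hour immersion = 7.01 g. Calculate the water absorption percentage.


31.8%


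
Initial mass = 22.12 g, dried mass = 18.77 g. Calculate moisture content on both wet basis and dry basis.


Wet basis = 15.1%
Dry basis = 17.8%

Moisture lost = 22.12 - 18.77 = 3.35 g
Wet basis MC = 3.35 / 22.12 x 100 = 15.1%
Dry basis MC = 3.35 / 18.77 x 100 = 17.8%


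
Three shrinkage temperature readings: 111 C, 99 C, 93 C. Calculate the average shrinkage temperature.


Average = (111 + 99 + 93) / 3
Average = 303 / 3 = 101.0 C


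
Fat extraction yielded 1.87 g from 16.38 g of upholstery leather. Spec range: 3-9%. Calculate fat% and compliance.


Fat% = 1.87 / 16.38 x 100 = 11.4%
Spec range: 3-9%
Compliant: No


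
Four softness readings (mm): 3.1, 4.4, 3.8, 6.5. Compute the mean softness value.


Sum = 3.1 + 4.4 + 3.8 + 6.5
Mean = 17.8 / 4 = 4.45 mm


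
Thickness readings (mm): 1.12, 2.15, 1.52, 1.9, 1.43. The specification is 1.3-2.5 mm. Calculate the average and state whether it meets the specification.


Sum = 8.12
Average = 8.12 / 5 = 1.62 mm
Specification range: 1.3 to 2.5 mm
Within spec: Yes


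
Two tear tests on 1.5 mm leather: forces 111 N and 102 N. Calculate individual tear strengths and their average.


Tear 1 = 111 / 1.5 = 74.0 N/mm
Tear 2 = 102 / 1.5 = 68.0 N/mm
Average = (74.0 + 68.0) / 2 = 71.0 N/mm


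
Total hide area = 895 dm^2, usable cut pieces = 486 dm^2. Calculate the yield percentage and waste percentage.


Yield = 486 / 895 x 100 = 54.3%
Waste = 895 - 486 = 409 dm^2
Waste% = 100 - 54.3 = 45.7%


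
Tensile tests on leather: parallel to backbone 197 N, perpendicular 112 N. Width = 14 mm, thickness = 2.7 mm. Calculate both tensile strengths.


Area = 14 x 2.7 = 37.8 mm^2
TS (parallel) = 197 / 37.8 = 5.21 N/mm^2
TS (perpendicular) = 112 / 37.8 = 2.96 N/mm^2


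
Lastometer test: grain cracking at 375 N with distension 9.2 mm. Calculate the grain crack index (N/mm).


40.8 N/mm


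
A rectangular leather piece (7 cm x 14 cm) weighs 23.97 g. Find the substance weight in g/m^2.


2445.9 g/m^2

Area = 7 x 14 = 98 cm^2
SW = 23.97 / 98 x 10000 = 2445.9 g/m^2


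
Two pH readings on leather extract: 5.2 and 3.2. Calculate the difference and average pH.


Difference = 2.0
Average pH = 4.20

Difference = |5.2 - 3.2| = 2.0
Average = (5.2 + 3.2) / 2 = 4.20


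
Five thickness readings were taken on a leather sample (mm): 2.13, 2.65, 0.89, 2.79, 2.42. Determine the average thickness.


Sum = 2.13 + 2.65 + 0.89 + 2.79 + 2.42 = 10.88
Average = 10.88 / 5 = 2.18 mm


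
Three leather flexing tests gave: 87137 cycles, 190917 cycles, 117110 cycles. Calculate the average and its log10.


Average = 131721 cycles
log10 = 5.12


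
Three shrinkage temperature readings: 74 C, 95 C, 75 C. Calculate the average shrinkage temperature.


81.3 C

Average = (74 + 95 + 75) / 3
Average = 244 / 3 = 81.3 C
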